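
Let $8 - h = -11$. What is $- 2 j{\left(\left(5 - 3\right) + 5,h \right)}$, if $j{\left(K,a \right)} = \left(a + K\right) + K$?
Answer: $-66$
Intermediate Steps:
$h = 19$ ($h = 8 - -11 = 8 + 11 = 19$)
$j{\left(K,a \right)} = a + 2 K$ ($j{\left(K,a \right)} = \left(K + a\right) + K = a + 2 K$)
$- 2 j{\left(\left(5 - 3\right) + 5,h \right)} = - 2 \left(19 + 2 \left(\left(5 - 3\right) + 5\right)\right) = - 2 \left(19 + 2 \left(2 + 5\right)\right) = - 2 \left(19 + 2 \cdot 7\right) = - 2 \left(19 + 14\right) = \left(-2\right) 33 = -66$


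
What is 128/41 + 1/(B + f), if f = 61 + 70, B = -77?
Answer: 6953/2214 ≈ 3.1405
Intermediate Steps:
f = 131
128/41 + 1/(B + f) = 128/41 + 1/(-77 + 131) = 128*(1/41) + 1/54 = 128/41 + (1/54)*1 = 128/41 + 1/54 = 6953/2214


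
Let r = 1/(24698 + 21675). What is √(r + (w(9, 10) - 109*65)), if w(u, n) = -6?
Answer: I*√15248877273366/46373 ≈ 84.208*I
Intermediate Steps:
r = 1/46373 ≈ 2.1564e-5
√(r + (w(9, 10) - 109*65)) = √(1/46373 + (-6 - 109*65)) = √(1/46373 + (-6 - 7085)) = √(1/46373 - 7091) = √(-328830942/46373) = I*√15248877273366/46373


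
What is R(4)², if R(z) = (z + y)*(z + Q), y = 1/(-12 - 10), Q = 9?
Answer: 1279161/484 ≈ 2642.9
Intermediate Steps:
y = -1/22 (y = 1/(-22) = -1/22 ≈ -0.045455)
R(z) = (9 + z)*(-1/22 + z) (R(z) = (z - 1/22)*(z + 9) = (-1/22 + z)*(9 + z) = (9 + z)*(-1/22 + z))
R(4)² = (-9/22 + 4² + (197/22)*4)² = (-9/22 + 16 + 394/11)² = (1131/22)² = 1279161/484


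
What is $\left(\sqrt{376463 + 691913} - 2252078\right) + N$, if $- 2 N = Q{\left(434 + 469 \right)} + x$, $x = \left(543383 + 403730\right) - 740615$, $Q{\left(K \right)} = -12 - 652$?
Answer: $-2354995 + 2 \sqrt{267094} \approx -2.354 \cdot 10^{6}$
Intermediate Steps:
$Q{\left(K \right)} = -664$ ($Q{\left(K \right)} = -12 - 652 = -664$)
$x = 206498$ ($x = 947113 - 740615 = 206498$)
$N = -102917$ ($N = - \frac{-664 + 206498}{2} = \left(- \frac{1}{2}\right) 205834 = -102917$)
$\left(\sqrt{376463 + 691913} - 2252078\right) + N = \left(\sqrt{376463 + 691913} - 2252078\right) - 102917 = \left(\sqrt{1068376} - 2252078\right) - 102917 = \left(2 \sqrt{267094} - 2252078\right) - 102917 = \left(-2252078 + 2 \sqrt{267094}\right) - 102917 = -2354995 + 2 \sqrt{267094}$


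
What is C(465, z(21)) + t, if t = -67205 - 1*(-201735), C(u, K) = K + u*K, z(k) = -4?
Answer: 132666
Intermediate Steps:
C(u, K) = K + K*u
t = 134530 (t = -67205 + 201735 = 134530)
C(465, z(21)) + t = -4*(1 + 465) + 134530 = -4*466 + 134530 = -1864 + 134530 = 132666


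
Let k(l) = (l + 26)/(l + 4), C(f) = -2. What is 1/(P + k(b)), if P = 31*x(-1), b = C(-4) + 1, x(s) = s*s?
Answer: 3/118 ≈ 0.025424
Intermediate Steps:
x(s) = s**2
b = -1 (b = -2 + 1 = -1)
k(l) = (26 + l)/(4 + l)
P = 31 (P = 31*(-1)**2 = 31*1 = 31)
1/(P + k(b)) = 1/(31 + (26 - 1)/(4 - 1)) = 1/(31 + 25/3) = 1/(118/3) = 3/118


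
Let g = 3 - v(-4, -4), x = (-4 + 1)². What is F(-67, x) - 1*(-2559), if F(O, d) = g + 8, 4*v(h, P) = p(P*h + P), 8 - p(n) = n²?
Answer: 2604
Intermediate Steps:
x = 9 (x = (-3)² = 9)
p(n) = 8 - n²
v(h, P) = 2 - (P + P*h)²/4 (v(h, P) = (8 - (P*h + P)²)/4 = (8 - (P + P*h)²)/4 = 2 - (P + P*h)²/4)
g = 37 (g = 3 - (2 - ¼*(-4)²*(1 - 4)²) = 3 - (2 - ¼*16*(-3)²) = 3 - (2 - ¼*16*9) = 3 - (2 - 36) = 3 - 1*(-34) = 3 + 34 = 37)
F(O, d) = 45 (F(O, d) = 37 + 8 = 45)
F(-67, x) - 1*(-2559) = 45 - 1*(-2559) = 45 + 2559 = 2604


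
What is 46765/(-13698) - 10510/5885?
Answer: -83835601/16122546 ≈ -5.1999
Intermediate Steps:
46765/(-13698) - 10510/5885 = 46765*(-1/13698) - 10510*1/5885 = -46765/13698 - 2102/1177 = -83835601/16122546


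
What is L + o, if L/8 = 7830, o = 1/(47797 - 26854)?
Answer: 1311869521/20943 ≈ 62640.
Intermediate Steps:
o = 1/20943 ≈ 4.7749e-5
L = 62640 (L = 8*7830 = 62640)
L + o = 62640 + 1/20943 = 1311869521/20943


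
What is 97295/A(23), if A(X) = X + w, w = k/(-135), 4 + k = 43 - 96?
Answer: 4378275/1054 ≈ 4154.0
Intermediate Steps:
k = -57 (k = -4 + (43 - 96) = -4 - 53 = -57)
w = 19/45 (w = -57/(-135) = -57*(-1/135) = 19/45 ≈ 0.42222)
A(X) = 19/45 + X (A(X) = X + 19/45 = 19/45 + X)
97295/A(23) = 97295/(19/45 + 23) = 97295/(1054/45) = 97295*(45/1054) = 4378275/1054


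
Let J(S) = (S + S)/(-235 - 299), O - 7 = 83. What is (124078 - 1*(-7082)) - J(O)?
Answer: 11673270/89 ≈ 1.3116e+5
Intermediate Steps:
O = 90 (O = 7 + 83 = 90)
J(S) = -S/267 (J(S) = (2*S)/(-534) = (2*S)*(-1/534) = -S/267)
(124078 - 1*(-7082)) - J(O) = (124078 - 1*(-7082)) - (-1)*90/267 = (124078 + 7082) - 1*(-30/89) = 131160 + 30/89 = 11673270/89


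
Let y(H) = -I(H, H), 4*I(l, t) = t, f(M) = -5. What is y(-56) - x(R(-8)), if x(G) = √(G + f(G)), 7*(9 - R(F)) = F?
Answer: 14 - 6*√7/7 ≈ 11.732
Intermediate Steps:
I(l, t) = t/4
R(F) = 9 - F/7
x(G) = √(-5 + G) (x(G) = √(G - 5) = √(-5 + G))
y(H) = -H/4
y(-56) - x(R(-8)) = -¼*(-56) - √(-5 + (9 - ⅐*(-8))) = 14 - √(-5 + (9 + 8/7)) = 14 - √(-5 + 71/7) = 14 - √(36/7) = 14 - 6*√7/7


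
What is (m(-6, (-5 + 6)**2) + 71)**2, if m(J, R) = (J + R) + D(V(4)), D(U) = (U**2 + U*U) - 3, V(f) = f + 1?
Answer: 12769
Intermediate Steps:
V(f) = 1 + f
D(U) = -3 + 2*U**2 (D(U) = (U**2 + U**2) - 3 = 2*U**2 - 3 = -3 + 2*U**2)
m(J, R) = 47 + J + R (m(J, R) = (J + R) + (-3 + 2*(1 + 4)**2) = (J + R) + (-3 + 2*5**2) = (J + R) + (-3 + 2*25) = (J + R) + (-3 + 50) = (J + R) + 47 = 47 + J + R)
(m(-6, (-5 + 6)**2) + 71)**2 = ((47 - 6 + (-5 + 6)**2) + 71)**2 = ((47 - 6 + 1**2) + 71)**2 = ((47 - 6 + 1) + 71)**2 = (42 + 71)**2 = 113**2 = 12769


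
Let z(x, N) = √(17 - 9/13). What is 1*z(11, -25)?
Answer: 2*√689/13 ≈ 4.0383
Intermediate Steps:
z(x, N) = 2*√689/13 (z(x, N) = √(17 - 9*1/13) = √(17 - 9/13) = √(212/13) = 2*√689/13)
1*z(11, -25) = 1*(2*√689/13) = 2*√689/13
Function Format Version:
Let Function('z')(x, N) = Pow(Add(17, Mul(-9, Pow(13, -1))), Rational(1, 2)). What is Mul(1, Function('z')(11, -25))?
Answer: Mul(Rational(2, 13), Pow(689, Rational(1, 2))) ≈ 4.0383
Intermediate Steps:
Function('z')(x, N) = Mul(Rational(2, 13), Pow(689, Rational(1, 2))) (Function('z')(x, N) = Pow(Add(17, Mul(-9, Rational(1, 13))), Rational(1, 2)) = Pow(Add(17, Rational(-9, 13)), Rational(1, 2)) = Pow(Rational(212, 13), Rational(1, 2)) = Mul(Rational(2, 13), Pow(689, Rational(1, 2))))
Mul(1, Function('z')(11, -25)) = Mul(1, Mul(Rational(2, 13), Pow(689, Rational(1, 2)))) = Mul(Rational(2, 13), Pow(689, Rational(1, 2)))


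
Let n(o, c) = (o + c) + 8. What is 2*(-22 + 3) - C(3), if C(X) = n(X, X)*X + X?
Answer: -83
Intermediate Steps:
n(o, c) = 8 + c + o (n(o, c) = (c + o) + 8 = 8 + c + o)
C(X) = X + X*(8 + 2*X) (C(X) = (8 + X + X)*X + X = (8 + 2*X)*X + X = X*(8 + 2*X) + X = X + X*(8 + 2*X))
2*(-22 + 3) - C(3) = 2*(-22 + 3) - 3*(9 + 2*3) = 2*(-19) - 3*(9 + 6) = -38 - 3*15 = -38 - 1*45 = -38 - 45 = -83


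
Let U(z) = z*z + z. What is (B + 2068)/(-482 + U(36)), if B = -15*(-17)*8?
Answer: 2054/425 ≈ 4.8329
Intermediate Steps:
B = 2040 (B = 255*8 = 2040)
U(z) = z + z**2 (U(z) = z**2 + z = z + z**2)
(B + 2068)/(-482 + U(36)) = (2040 + 2068)/(-482 + 36*(1 + 36)) = 4108/(-482 + 36*37) = 4108/(-482 + 1332) = 4108/850 = 4108*(1/850) = 2054/425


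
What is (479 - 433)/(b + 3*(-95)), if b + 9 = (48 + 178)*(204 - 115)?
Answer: 23/9910 ≈ 0.0023209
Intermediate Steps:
b = 20105 (b = -9 + (48 + 178)*(204 - 115) = -9 + 226*89 = -9 + 20114 = 20105)
(479 - 433)/(b + 3*(-95)) = (479 - 433)/(20105 + 3*(-95)) = 46/(20105 - 285) = 46/19820 = 46*(1/19820) = 23/9910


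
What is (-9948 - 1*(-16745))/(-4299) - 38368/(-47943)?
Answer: -53641513/68702319 ≈ -0.78078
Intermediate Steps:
(-9948 - 1*(-16745))/(-4299) - 38368/(-47943) = (-9948 + 16745)*(-1/4299) - 38368*(-1/47943) = 6797*(-1/4299) + 38368/47943 = -6797/4299 + 38368/47943 = -53641513/68702319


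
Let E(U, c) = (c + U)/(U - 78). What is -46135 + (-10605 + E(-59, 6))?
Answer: -7773327/137 ≈ -56740.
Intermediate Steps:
E(U, c) = (U + c)/(-78 + U)
-46135 + (-10605 + E(-59, 6)) = -46135 + (-10605 + (-59 + 6)/(-78 - 59)) = -46135 + (-10605 - 53/(-137)) = -46135 + (-10605 - 1/137*(-53)) = -46135 + (-10605 + 53/137) = -46135 - 1452832/137 = -7773327/137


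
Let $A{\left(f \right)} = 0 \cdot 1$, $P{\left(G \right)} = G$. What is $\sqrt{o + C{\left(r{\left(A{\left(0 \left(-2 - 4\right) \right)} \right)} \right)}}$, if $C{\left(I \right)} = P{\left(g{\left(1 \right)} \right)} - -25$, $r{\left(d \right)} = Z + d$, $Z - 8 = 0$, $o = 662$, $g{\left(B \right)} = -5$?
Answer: $\sqrt{682} \approx 26.115$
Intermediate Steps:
$Z = 8$ ($Z = 8 + 0 = 8$)
$A{\left(f \right)} = 0$
$r{\left(d \right)} = 8 + d$
$C{\left(I \right)} = 20$ ($C{\left(I \right)} = -5 - -25 = -5 + 25 = 20$)
$\sqrt{o + C{\left(r{\left(A{\left(0 \left(-2 - 4\right) \right)} \right)} \right)}} = \sqrt{662 + 20} = \sqrt{682}$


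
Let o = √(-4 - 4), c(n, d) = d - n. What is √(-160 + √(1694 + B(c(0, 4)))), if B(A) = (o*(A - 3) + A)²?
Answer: √(-160 + √2*√(851 + 8*I*√2)) ≈ 0.0126 + 10.897*I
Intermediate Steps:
o = 2*I*√2 (o = √(-8) = 2*I*√2 ≈ 2.8284*I)
B(A) = (A + 2*I*√2*(-3 + A))² (B(A) = ((2*I*√2)*(A - 3) + A)² = ((2*I*√2)*(-3 + A) + A)² = (2*I*√2*(-3 + A) + A)² = (A + 2*I*√2*(-3 + A))²)
√(-160 + √(1694 + B(c(0, 4)))) = √(-160 + √(1694 + ((4 - 1*0) - 6*I*√2 + 2*I*(4 - 1*0)*√2)²)) = √(-160 + √(1694 + ((4 + 0) - 6*I*√2 + 2*I*(4 + 0)*√2)²)) = √(-160 + √(1694 + (4 - 6*I*√2 + 2*I*4*√2)²)) = √(-160 + √(1694 + (4 - 6*I*√2 + 8*I*√2)²)) = √(-160 + √(1694 + (4 + 2*I*√2)²))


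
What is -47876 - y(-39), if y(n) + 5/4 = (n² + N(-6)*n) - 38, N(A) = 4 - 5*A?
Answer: -192127/4 ≈ -48032.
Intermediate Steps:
y(n) = -157/4 + n² + 34*n (y(n) = -5/4 + ((n² + (4 - 5*(-6))*n) - 38) = -5/4 + ((n² + (4 + 30)*n) - 38) = -5/4 + ((n² + 34*n) - 38) = -5/4 + (-38 + n² + 34*n) = -157/4 + n² + 34*n)
-47876 - y(-39) = -47876 - (-157/4 + (-39)² + 34*(-39)) = -47876 - (-157/4 + 1521 - 1326) = -47876 - 1*623/4 = -47876 - 623/4 = -192127/4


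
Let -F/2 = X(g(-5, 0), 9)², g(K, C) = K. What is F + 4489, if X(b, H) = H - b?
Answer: 4097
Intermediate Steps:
F = -392 (F = -2*(9 - 1*(-5))² = -2*(9 + 5)² = -2*14² = -2*196 = -392)
F + 4489 = -392 + 4489 = 4097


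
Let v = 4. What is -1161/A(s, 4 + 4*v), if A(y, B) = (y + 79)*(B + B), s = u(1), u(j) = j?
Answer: -1161/3200 ≈ -0.36281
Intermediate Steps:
s = 1
A(y, B) = 2*B*(79 + y) (A(y, B) = (79 + y)*(2*B) = 2*B*(79 + y))
-1161/A(s, 4 + 4*v) = -1161*1/(2*(4 + 4*4)*(79 + 1)) = -1161*1/(160*(4 + 16)) = -1161/(2*20*80) = -1161/3200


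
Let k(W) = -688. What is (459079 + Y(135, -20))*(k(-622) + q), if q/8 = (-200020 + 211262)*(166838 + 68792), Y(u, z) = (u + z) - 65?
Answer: 9729686836177968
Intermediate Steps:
Y(u, z) = -65 + u + z
q = 21191619680 (q = 8*((-200020 + 211262)*(166838 + 68792)) = 8*(11242*235630) = 8*2648952460 = 21191619680)
(459079 + Y(135, -20))*(k(-622) + q) = (459079 + (-65 + 135 - 20))*(-688 + 21191619680) = (459079 + 50)*21191618992 = 459129*21191618992 = 9729686836177968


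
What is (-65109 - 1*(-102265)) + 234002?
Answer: 271158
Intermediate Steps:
(-65109 - 1*(-102265)) + 234002 = (-65109 + 102265) + 234002 = 37156 + 234002 = 271158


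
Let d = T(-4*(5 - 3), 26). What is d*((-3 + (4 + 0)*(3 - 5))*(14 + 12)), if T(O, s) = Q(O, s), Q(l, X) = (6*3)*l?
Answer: 41184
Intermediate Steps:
Q(l, X) = 18*l
T(O, s) = 18*O
d = -144 (d = 18*(-4*(5 - 3)) = 18*(-4*2) = 18*(-8) = -144)
d*((-3 + (4 + 0)*(3 - 5))*(14 + 12)) = -144*(-3 + (4 + 0)*(3 - 5))*(14 + 12) = -144*(-3 + 4*(-2))*26 = -144*(-3 - 8)*26 = -(-1584)*26 = -144*(-286) = 41184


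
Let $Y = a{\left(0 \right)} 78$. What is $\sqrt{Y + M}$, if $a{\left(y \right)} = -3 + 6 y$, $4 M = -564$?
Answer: $5 i \sqrt{15} \approx 19.365 i$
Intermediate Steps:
$M = -141$ ($M = \frac{1}{4} \left(-564\right) = -141$)
$Y = -234$ ($Y = \left(-3 + 6 \cdot 0\right) 78 = \left(-3 + 0\right) 78 = \left(-3\right) 78 = -234$)
$\sqrt{Y + M} = \sqrt{-234 - 141} = \sqrt{-375} = 5 i \sqrt{15}$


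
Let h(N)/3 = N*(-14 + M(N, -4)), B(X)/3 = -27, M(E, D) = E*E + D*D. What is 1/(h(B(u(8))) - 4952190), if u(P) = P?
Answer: -1/6546999 ≈ -1.5274e-7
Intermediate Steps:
M(E, D) = D² + E² (M(E, D) = E² + D² = D² + E²)
B(X) = -81 (B(X) = 3*(-27) = -81)
h(N) = 3*N*(2 + N²) (h(N) = 3*(N*(-14 + ((-4)² + N²))) = 3*(N*(-14 + (16 + N²))) = 3*(N*(2 + N²)) = 3*N*(2 + N²))
1/(h(B(u(8))) - 4952190) = 1/(3*(-81)*(2 + (-81)²) - 4952190) = 1/(3*(-81)*(2 + 6561) - 4952190) = 1/(3*(-81)*6563 - 4952190) = 1/(-1594809 - 4952190) = 1/(-6546999) = -1/6546999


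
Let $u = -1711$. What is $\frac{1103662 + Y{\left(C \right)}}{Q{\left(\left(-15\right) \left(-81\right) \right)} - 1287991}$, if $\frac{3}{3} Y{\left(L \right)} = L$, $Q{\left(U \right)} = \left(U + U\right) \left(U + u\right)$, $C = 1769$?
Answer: $- \frac{1105431}{2493271} \approx -0.44337$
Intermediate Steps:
$Q{\left(U \right)} = 2 U \left(-1711 + U\right)$ ($Q{\left(U \right)} = \left(U + U\right) \left(U - 1711\right) = 2 U \left(-1711 + U\right)$)
$Y{\left(L \right)} = L$
$\frac{1103662 + Y{\left(C \right)}}{Q{\left(\left(-15\right) \left(-81\right) \right)} - 1287991} = \frac{1103662 + 1769}{2 \left(\left(-15\right) \left(-81\right)\right) \left(-1711 - -1215\right) - 1287991} = \frac{1105431}{2 \cdot 1215 \left(-1711 + 1215\right) - 1287991} = \frac{1105431}{2 \cdot 1215 \left(-496\right) - 1287991} = \frac{1105431}{-1205280 - 1287991} = \frac{1105431}{-2493271} = 1105431 \left(- \frac{1}{2493271}\right) = - \frac{1105431}{2493271}$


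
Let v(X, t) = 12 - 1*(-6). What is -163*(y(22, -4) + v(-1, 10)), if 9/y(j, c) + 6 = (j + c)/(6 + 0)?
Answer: -2445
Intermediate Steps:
v(X, t) = 18 (v(X, t) = 12 + 6 = 18)
y(j, c) = 9/(-6 + c/6 + j/6) (y(j, c) = 9/(-6 + (j + c)/(6 + 0)) = 9/(-6 + (c + j)/6) = 9/(-6 + (c + j)*(1/6)) = 9/(-6 + (c/6 + j/6)) = 9/(-6 + c/6 + j/6))
-163*(y(22, -4) + v(-1, 10)) = -163*(54/(-36 - 4 + 22) + 18) = -163*(54/(-18) + 18) = -163*(54*(-1/18) + 18) = -163*(-3 + 18) = -163*15 = -2445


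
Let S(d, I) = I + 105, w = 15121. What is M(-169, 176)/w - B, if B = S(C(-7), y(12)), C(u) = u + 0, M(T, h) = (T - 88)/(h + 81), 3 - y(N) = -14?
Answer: -1844763/15121 ≈ -122.00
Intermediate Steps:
y(N) = 17 (y(N) = 3 - 1*(-14) = 3 + 14 = 17)
M(T, h) = (-88 + T)/(81 + h)
C(u) = u
S(d, I) = 105 + I
B = 122 (B = 105 + 17 = 122)
M(-169, 176)/w - B = ((-88 - 169)/(81 + 176))/15121 - 1*122 = (-257/257)*(1/15121) - 122 = ((1/257)*(-257))*(1/15121) - 122 = -1*1/15121 - 122 = -1/15121 - 122 = -1844763/15121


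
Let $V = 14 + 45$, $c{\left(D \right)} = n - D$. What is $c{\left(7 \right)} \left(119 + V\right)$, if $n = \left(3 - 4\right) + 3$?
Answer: $-890$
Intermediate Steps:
$n = 2$ ($n = -1 + 3 = 2$)
$c{\left(D \right)} = 2 - D$
$V = 59$
$c{\left(7 \right)} \left(119 + V\right) = \left(2 - 7\right) \left(119 + 59\right) = \left(2 - 7\right) 178 = \left(-5\right) 178 = -890$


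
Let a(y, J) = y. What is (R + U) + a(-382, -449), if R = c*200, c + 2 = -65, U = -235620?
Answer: -249402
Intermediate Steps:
c = -67 (c = -2 - 65 = -67)
R = -13400 (R = -67*200 = -13400)
(R + U) + a(-382, -449) = (-13400 - 235620) - 382 = -249020 - 382 = -249402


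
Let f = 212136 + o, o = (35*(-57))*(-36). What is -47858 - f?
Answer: -331814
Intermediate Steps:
o = 71820 (o = -1995*(-36) = 71820)
f = 283956 (f = 212136 + 71820 = 283956)
-47858 - f = -47858 - 1*283956 = -47858 - 283956 = -331814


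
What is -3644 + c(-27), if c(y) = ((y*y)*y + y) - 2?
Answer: -23356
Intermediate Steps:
c(y) = -2 + y + y³ (c(y) = (y²*y + y) - 2 = (y³ + y) - 2 = (y + y³) - 2 = -2 + y + y³)
-3644 + c(-27) = -3644 + (-2 - 27 + (-27)³) = -3644 + (-2 - 27 - 19683) = -3644 - 19712 = -23356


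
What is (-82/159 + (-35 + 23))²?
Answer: 3960100/25281 ≈ 156.64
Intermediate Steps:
(-82/159 + (-35 + 23))² = (-82*1/159 - 12)² = (-82/159 - 12)² = (-1990/159)² = 3960100/25281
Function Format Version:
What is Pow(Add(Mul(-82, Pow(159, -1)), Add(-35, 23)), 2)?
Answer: Rational(3960100, 25281) ≈ 156.64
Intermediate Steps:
Pow(Add(Mul(-82, Pow(159, -1)), Add(-35, 23)), 2) = Pow(Add(Mul(-82, Rational(1, 159)), -12), 2) = Pow(Add(Rational(-82, 159), -12), 2) = Pow(Rational(-1990, 159), 2) = Rational(3960100, 25281)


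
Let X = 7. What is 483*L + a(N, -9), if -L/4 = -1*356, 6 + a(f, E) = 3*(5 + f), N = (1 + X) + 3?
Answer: 687834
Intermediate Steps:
N = 11 (N = (1 + 7) + 3 = 8 + 3 = 11)
a(f, E) = 9 + 3*f (a(f, E) = -6 + 3*(5 + f) = -6 + (15 + 3*f) = 9 + 3*f)
L = 1424 (L = -(-4)*356 = -4*(-356) = 1424)
483*L + a(N, -9) = 483*1424 + (9 + 3*11) = 687792 + (9 + 33) = 687792 + 42 = 687834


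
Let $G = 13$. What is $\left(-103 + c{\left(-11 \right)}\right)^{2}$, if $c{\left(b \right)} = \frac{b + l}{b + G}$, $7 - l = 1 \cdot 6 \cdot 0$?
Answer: $11025$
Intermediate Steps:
$l = 7$ ($l = 7 - 1 \cdot 6 \cdot 0 = 7 - 1 \cdot 0 = 7 - 0 = 7 + 0 = 7$)
$c{\left(b \right)} = \frac{7 + b}{13 + b}$ ($c{\left(b \right)} = \frac{b + 7}{b + 13} = \frac{7 + b}{13 + b}$)
$\left(-103 + c{\left(-11 \right)}\right)^{2} = \left(-103 + \frac{7 - 11}{13 - 11}\right)^{2} = \left(-103 + \frac{1}{2} \left(-4\right)\right)^{2} = \left(-103 - 2\right)^{2} = \left(-105\right)^{2} = 11025$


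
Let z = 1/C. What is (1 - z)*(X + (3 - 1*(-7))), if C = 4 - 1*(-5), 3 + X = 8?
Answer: 40/3 ≈ 13.333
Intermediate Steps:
X = 5 (X = -3 + 8 = 5)
C = 9 (C = 4 + 5 = 9)
z = ⅑ (z = 1/9 = ⅑ ≈ 0.11111)
(1 - z)*(X + (3 - 1*(-7))) = (1 - 1*⅑)*(5 + (3 - 1*(-7))) = (1 - ⅑)*(5 + (3 + 7)) = 8*(5 + 10)/9 = (8/9)*15 = 40/3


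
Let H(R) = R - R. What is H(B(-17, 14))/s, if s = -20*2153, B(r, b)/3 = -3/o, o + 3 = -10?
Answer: 0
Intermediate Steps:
o = -13 (o = -3 - 10 = -13)
B(r, b) = 9/13 (B(r, b) = 3*(-3/(-13)) = 3*(-3*(-1/13)) = 3*(3/13) = 9/13)
H(R) = 0
s = -43060
H(B(-17, 14))/s = 0/(-43060) = 0*(-1/43060) = 0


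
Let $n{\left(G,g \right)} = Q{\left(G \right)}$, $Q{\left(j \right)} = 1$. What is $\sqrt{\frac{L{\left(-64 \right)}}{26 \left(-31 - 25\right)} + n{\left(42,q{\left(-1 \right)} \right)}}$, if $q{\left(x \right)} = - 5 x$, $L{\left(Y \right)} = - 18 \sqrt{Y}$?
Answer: $\frac{\sqrt{8281 + 819 i}}{91} \approx 1.0012 + 0.04939 i$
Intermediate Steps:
$n{\left(G,g \right)} = 1$
$\sqrt{\frac{L{\left(-64 \right)}}{26 \left(-31 - 25\right)} + n{\left(42,q{\left(-1 \right)} \right)}} = \sqrt{\frac{\left(-18\right) \sqrt{-64}}{26 \left(-31 - 25\right)} + 1} = \sqrt{\frac{\left(-18\right) 8 i}{26 \left(-56\right)} + 1} = \sqrt{\frac{\left(-144\right) i}{-1456} + 1} = \sqrt{- 144 i \left(- \frac{1}{1456}\right) + 1} = \sqrt{\frac{9 i}{91} + 1} = \sqrt{1 + \frac{9 i}{91}}$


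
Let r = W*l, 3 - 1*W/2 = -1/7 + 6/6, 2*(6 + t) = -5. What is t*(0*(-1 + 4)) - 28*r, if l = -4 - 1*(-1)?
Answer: 360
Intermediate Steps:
t = -17/2 (t = -6 + (1/2)*(-5) = -6 - 5/2 = -17/2 ≈ -8.5000)
W = 30/7 (W = 6 - 2*(-1/7 + 6/6) = 6 - 2*(-1*1/7 + 6*(1/6)) = 6 - 2*(-1/7 + 1) = 6 - 2*6/7 = 6 - 12/7 = 30/7 ≈ 4.2857)
l = -3 (l = -4 + 1 = -3)
r = -90/7 (r = (30/7)*(-3) = -90/7 ≈ -12.857)
t*(0*(-1 + 4)) - 28*r = -0*(-1 + 4) - 28*(-90/7) = -0*3 + 360 = -17/2*0 + 360 = 0 + 360 = 360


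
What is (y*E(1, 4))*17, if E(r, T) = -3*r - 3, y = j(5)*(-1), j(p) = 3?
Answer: 306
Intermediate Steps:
y = -3 (y = 3*(-1) = -3)
E(r, T) = -3 - 3*r
(y*E(1, 4))*17 = -3*(-3 - 3*1)*17 = -3*(-3 - 3)*17 = -3*(-6)*17 = 18*17 = 306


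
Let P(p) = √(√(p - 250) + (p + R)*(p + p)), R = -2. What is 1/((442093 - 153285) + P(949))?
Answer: 1/(288808 + √(1797406 + √699)) ≈ 3.4465e-6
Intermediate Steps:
P(p) = √(√(-250 + p) + 2*p*(-2 + p)) (P(p) = √(√(p - 250) + (p - 2)*(p + p)) = √(√(-250 + p) + (-2 + p)*(2*p)) = √(√(-250 + p) + 2*p*(-2 + p)))
1/((442093 - 153285) + P(949)) = 1/((442093 - 153285) + √(√(-250 + 949) - 4*949 + 2*949²)) = 1/(288808 + √(√699 - 3796 + 2*900601)) = 1/(288808 + √(√699 - 3796 + 1801202)) = 1/(288808 + √(1797406 + √699))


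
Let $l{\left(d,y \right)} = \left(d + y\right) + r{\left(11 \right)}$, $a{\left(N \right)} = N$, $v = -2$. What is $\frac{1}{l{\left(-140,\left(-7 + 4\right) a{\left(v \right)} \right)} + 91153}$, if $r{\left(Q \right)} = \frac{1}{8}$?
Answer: $\frac{8}{728153} \approx 1.0987 \cdot 10^{-5}$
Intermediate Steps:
$r{\left(Q \right)} = \frac{1}{8}$
$l{\left(d,y \right)} = \frac{1}{8} + d + y$ ($l{\left(d,y \right)} = \left(d + y\right) + \frac{1}{8} = \frac{1}{8} + d + y$)
$\frac{1}{l{\left(-140,\left(-7 + 4\right) a{\left(v \right)} \right)} + 91153} = \frac{1}{\left(\frac{1}{8} - 140 + \left(-7 + 4\right) \left(-2\right)\right) + 91153} = \frac{1}{\left(\frac{1}{8} - 140 - -6\right) + 91153} = \frac{1}{\left(\frac{1}{8} - 140 + 6\right) + 91153} = \frac{1}{- \frac{1071}{8} + 91153} = \frac{1}{\frac{728153}{8}} = \frac{8}{728153}$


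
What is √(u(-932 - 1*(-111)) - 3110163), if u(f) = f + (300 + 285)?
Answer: I*√3110399 ≈ 1763.6*I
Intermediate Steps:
u(f) = 585 + f (u(f) = f + 585 = 585 + f)
√(u(-932 - 1*(-111)) - 3110163) = √((585 + (-932 - 1*(-111))) - 3110163) = √((585 + (-932 + 111)) - 3110163) = √((585 - 821) - 3110163) = √(-236 - 3110163) = √(-3110399) = I*√3110399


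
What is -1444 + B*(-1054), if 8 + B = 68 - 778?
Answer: 755328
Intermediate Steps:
B = -718 (B = -8 + (68 - 778) = -8 - 710 = -718)
-1444 + B*(-1054) = -1444 - 718*(-1054) = -1444 + 756772 = 755328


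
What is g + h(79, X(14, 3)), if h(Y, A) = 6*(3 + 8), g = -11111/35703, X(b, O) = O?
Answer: 2345287/35703 ≈ 65.689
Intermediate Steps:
g = -11111/35703 (g = -11111*1/35703 = -11111/35703 ≈ -0.31121)
h(Y, A) = 66 (h(Y, A) = 6*11 = 66)
g + h(79, X(14, 3)) = -11111/35703 + 66 = 2345287/35703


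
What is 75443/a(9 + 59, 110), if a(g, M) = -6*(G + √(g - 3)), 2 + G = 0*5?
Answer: -75443/183 - 75443*√65/366 ≈ -2074.1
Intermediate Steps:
G = -2 (G = -2 + 0*5 = -2 + 0 = -2)
a(g, M) = 12 - 6*√(-3 + g) (a(g, M) = -6*(-2 + √(g - 3)) = -6*(-2 + √(-3 + g)) = 12 - 6*√(-3 + g))
75443/a(9 + 59, 110) = 75443/(12 - 6*√(-3 + (9 + 59))) = 75443/(12 - 6*√(-3 + 68)) = 75443/(12 - 6*√65)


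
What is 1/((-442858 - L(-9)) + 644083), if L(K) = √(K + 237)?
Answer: 67075/13497166799 + 2*√57/40491500397 ≈ 4.9699e-6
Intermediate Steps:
L(K) = √(237 + K)
1/((-442858 - L(-9)) + 644083) = 1/((-442858 - √(237 - 9)) + 644083) = 1/((-442858 - √228) + 644083) = 1/((-442858 - 2*√57) + 644083) = 1/(201225 - 2*√57)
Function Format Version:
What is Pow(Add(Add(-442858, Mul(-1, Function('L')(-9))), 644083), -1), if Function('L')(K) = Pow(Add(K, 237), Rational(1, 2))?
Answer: Add(Rational(67075, 13497166799), Mul(Rational(2, 40491500397), Pow(57, Rational(1, 2)))) ≈ 4.9699e-6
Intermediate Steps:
Function('L')(K) = Pow(Add(237, K), Rational(1, 2))
Pow(Add(Add(-442858, Mul(-1, Function('L')(-9))), 644083), -1) = Pow(Add(Add(-442858, Mul(-1, Pow(Add(237, -9), Rational(1, 2)))), 644083), -1) = Pow(Add(Add(-442858, Mul(-1, Pow(228, Rational(1, 2)))), 644083), -1) = Pow(Add(Add(-442858, Mul(-1, Mul(2, Pow(57, Rational(1, 2))))), 644083), -1) = Pow(Add(Add(-442858, Mul(-2, Pow(57, Rational(1, 2)))), 644083), -1) = Pow(Add(201225, Mul(-2, Pow(57, Rational(1, 2)))), -1)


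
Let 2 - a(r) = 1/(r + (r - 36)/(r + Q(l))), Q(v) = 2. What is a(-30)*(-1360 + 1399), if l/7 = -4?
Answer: 10244/129 ≈ 79.411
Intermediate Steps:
l = -28 (l = 7*(-4) = -28)
a(r) = 2 - 1/(r + (-36 + r)/(2 + r)) (a(r) = 2 - 1/(r + (r - 36)/(r + 2)) = 2 - 1/(r + (-36 + r)/(2 + r)))
a(-30)*(-1360 + 1399) = ((-74 + 2*(-30)² + 5*(-30))/(-36 + (-30)² + 3*(-30)))*(-1360 + 1399) = ((-74 + 2*900 - 150)/(-36 + 900 - 90))*39 = ((-74 + 1800 - 150)/774)*39 = ((1/774)*1576)*39 = (788/387)*39 = 10244/129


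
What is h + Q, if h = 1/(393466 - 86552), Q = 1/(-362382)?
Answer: 13867/27805027287 ≈ 4.9872e-7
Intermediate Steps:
Q = -1/362382 ≈ -2.7595e-6
h = 1/306914 ≈ 3.2582e-6
h + Q = 1/306914 - 1/362382 = 13867/27805027287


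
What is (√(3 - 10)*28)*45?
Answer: 1260*I*√7 ≈ 3333.6*I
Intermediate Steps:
(√(3 - 10)*28)*45 = (√(-7)*28)*45 = ((I*√7)*28)*45 = (28*I*√7)*45 = 1260*I*√7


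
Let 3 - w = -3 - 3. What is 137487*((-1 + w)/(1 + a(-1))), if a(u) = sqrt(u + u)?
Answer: 366632 - 366632*I*sqrt(2) ≈ 3.6663e+5 - 5.185e+5*I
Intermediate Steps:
a(u) = sqrt(2)*sqrt(u) (a(u) = sqrt(2*u) = sqrt(2)*sqrt(u))
w = 9 (w = 3 - (-3 - 3) = 3 - 1*(-6) = 3 + 6 = 9)
137487*((-1 + w)/(1 + a(-1))) = 137487*((-1 + 9)/(1 + sqrt(2)*sqrt(-1))) = 137487*(8/(1 + sqrt(2)*I)) = 137487*(8/(1 + I*sqrt(2))) = 1099896/(1 + I*sqrt(2))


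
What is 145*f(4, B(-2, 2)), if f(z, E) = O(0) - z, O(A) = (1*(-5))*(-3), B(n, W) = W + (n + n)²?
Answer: 1595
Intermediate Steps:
B(n, W) = W + 4*n² (B(n, W) = W + (2*n)² = W + 4*n²)
O(A) = 15 (O(A) = -5*(-3) = 15)
f(z, E) = 15 - z
145*f(4, B(-2, 2)) = 145*(15 - 1*4) = 145*(15 - 4) = 145*11 = 1595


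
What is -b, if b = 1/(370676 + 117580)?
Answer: -1/488256 ≈ -2.0481e-6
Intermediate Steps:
b = 1/488256 ≈ 2.0481e-6
-b = -1*1/488256 = -1/488256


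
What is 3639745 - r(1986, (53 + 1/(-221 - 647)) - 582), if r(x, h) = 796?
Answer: 3638949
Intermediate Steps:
3639745 - r(1986, (53 + 1/(-221 - 647)) - 582) = 3639745 - 1*796 = 3639745 - 796 = 3638949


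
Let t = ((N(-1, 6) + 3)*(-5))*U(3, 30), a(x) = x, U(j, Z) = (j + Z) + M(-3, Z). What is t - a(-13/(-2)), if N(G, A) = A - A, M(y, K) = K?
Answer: -1903/2 ≈ -951.50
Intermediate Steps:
N(G, A) = 0
U(j, Z) = j + 2*Z (U(j, Z) = (j + Z) + Z = (Z + j) + Z = j + 2*Z)
t = -945 (t = ((0 + 3)*(-5))*(3 + 2*30) = (3*(-5))*(3 + 60) = -15*63 = -945)
t - a(-13/(-2)) = -945 - (-13)/(-2) = -945 - (-13)*(-1)/2 = -945 - 1*13/2 = -945 - 13/2 = -1903/2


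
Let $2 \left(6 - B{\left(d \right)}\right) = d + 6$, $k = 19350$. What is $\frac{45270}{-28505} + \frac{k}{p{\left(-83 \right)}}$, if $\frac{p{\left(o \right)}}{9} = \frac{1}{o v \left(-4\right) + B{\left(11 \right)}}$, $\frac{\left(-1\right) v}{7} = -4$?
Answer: $\frac{113911814471}{5701} \approx 1.9981 \cdot 10^{7}$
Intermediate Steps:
$v = 28$ ($v = \left(-7\right) \left(-4\right) = 28$)
$B{\left(d \right)} = 3 - \frac{d}{2}$ ($B{\left(d \right)} = 6 - \frac{d + 6}{2} = 6 - \frac{6 + d}{2} = 6 - \left(3 + \frac{d}{2}\right) = 3 - \frac{d}{2}$)
$p{\left(o \right)} = \frac{9}{- \frac{5}{2} - 112 o}$ ($p{\left(o \right)} = \frac{9}{o 28 \left(-4\right) + \left(3 - \frac{11}{2}\right)} = \frac{9}{28 o \left(-4\right) + \left(3 - \frac{11}{2}\right)} = \frac{9}{- 112 o - \frac{5}{2}} = \frac{9}{- \frac{5}{2} - 112 o}$)
$\frac{45270}{-28505} + \frac{k}{p{\left(-83 \right)}} = \frac{45270}{-28505} + \frac{19350}{\left(-18\right) \frac{1}{5 + 224 \left(-83\right)}} = 45270 \left(- \frac{1}{28505}\right) + \frac{19350}{\left(-18\right) \frac{1}{5 - 18592}} = - \frac{9054}{5701} + \frac{19350}{\left(-18\right) \frac{1}{-18587}} = - \frac{9054}{5701} + \frac{19350}{\left(-18\right) \left(- \frac{1}{18587}\right)} = - \frac{9054}{5701} + \frac{19350}{\frac{18}{18587}} = - \frac{9054}{5701} + 19350 \cdot \frac{18587}{18} = - \frac{9054}{5701} + 19981025 = \frac{113911814471}{5701}$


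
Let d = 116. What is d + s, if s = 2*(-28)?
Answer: 60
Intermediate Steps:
s = -56
d + s = 116 - 56 = 60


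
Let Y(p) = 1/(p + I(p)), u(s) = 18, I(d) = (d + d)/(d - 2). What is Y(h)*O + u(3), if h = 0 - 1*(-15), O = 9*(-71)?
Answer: -473/25 ≈ -18.920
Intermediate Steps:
I(d) = 2*d/(-2 + d) (I(d) = (2*d)/(-2 + d) = 2*d/(-2 + d))
O = -639
h = 15 (h = 0 + 15 = 15)
Y(p) = 1/(p + 2*p/(-2 + p))
Y(h)*O + u(3) = ((-2 + 15)/15²)*(-639) + 18 = ((1/225)*13)*(-639) + 18 = (13/225)*(-639) + 18 = -923/25 + 18 = -473/25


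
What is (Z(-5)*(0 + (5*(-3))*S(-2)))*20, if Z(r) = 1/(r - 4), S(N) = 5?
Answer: 500/3 ≈ 166.67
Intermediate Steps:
Z(r) = 1/(-4 + r)
(Z(-5)*(0 + (5*(-3))*S(-2)))*20 = ((0 + (5*(-3))*5)/(-4 - 5))*20 = ((0 - 15*5)/(-9))*20 = -(0 - 75)/9*20 = -⅑*(-75)*20 = (25/3)*20 = 500/3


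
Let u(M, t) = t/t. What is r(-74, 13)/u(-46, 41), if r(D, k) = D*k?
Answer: -962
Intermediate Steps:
u(M, t) = 1
r(-74, 13)/u(-46, 41) = -74*13/1 = -962*1 = -962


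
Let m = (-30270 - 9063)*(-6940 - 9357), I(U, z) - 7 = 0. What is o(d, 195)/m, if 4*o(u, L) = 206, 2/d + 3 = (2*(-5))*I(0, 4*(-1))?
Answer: 103/1282019802 ≈ 8.0342e-8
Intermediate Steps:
I(U, z) = 7 (I(U, z) = 7 + 0 = 7)
m = 641009901 (m = -39333*(-16297) = 641009901)
d = -2/73 (d = 2/(-3 + (2*(-5))*7) = 2/(-3 - 10*7) = 2/(-3 - 70) = 2/(-73) = 2*(-1/73) = -2/73 ≈ -0.027397)
o(u, L) = 103/2 (o(u, L) = (¼)*206 = 103/2)
o(d, 195)/m = (103/2)/641009901 = (103/2)*(1/641009901) = 103/1282019802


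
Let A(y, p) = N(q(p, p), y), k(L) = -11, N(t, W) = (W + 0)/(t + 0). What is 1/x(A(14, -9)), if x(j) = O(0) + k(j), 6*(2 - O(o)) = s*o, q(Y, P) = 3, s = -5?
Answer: -1/9 ≈ -0.11111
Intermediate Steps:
N(t, W) = W/t
O(o) = 2 + 5*o/6 (O(o) = 2 - (-5)*o/6 = 2 + 5*o/6)
A(y, p) = y/3
x(j) = -9 (x(j) = (2 + (5/6)*0) - 11 = (2 + 0) - 11 = 2 - 11 = -9)
1/x(A(14, -9)) = 1/(-9) = -1/9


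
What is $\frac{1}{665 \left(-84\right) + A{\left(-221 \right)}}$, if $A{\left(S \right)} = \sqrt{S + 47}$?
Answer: $- \frac{9310}{520056629} - \frac{i \sqrt{174}}{3120339774} \approx -1.7902 \cdot 10^{-5} - 4.2274 \cdot 10^{-9} i$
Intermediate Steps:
$A{\left(S \right)} = \sqrt{47 + S}$
$\frac{1}{665 \left(-84\right) + A{\left(-221 \right)}} = \frac{1}{665 \left(-84\right) + \sqrt{47 - 221}} = \frac{1}{-55860 + \sqrt{-174}} = \frac{1}{-55860 + i \sqrt{174}}$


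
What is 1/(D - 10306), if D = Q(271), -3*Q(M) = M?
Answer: -3/31189 ≈ -9.6188e-5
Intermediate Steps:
Q(M) = -M/3
D = -271/3 (D = -⅓*271 = -271/3 ≈ -90.333)
1/(D - 10306) = 1/(-271/3 - 10306) = 1/(-31189/3) = -3/31189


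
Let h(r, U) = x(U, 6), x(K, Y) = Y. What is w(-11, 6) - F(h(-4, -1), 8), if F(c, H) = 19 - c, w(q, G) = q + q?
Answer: -35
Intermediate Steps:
w(q, G) = 2*q
h(r, U) = 6
w(-11, 6) - F(h(-4, -1), 8) = 2*(-11) - (19 - 1*6) = -22 - (19 - 6) = -22 - 1*13 = -22 - 13 = -35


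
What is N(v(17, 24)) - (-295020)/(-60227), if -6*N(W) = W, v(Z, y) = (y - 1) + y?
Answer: -4600789/361362 ≈ -12.732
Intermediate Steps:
v(Z, y) = -1 + 2*y (v(Z, y) = (-1 + y) + y = -1 + 2*y)
N(W) = -W/6
N(v(17, 24)) - (-295020)/(-60227) = -(-1 + 2*24)/6 - (-295020)/(-60227) = -(-1 + 48)/6 - (-295020)*(-1)/60227 = -⅙*47 - 1*295020/60227 = -47/6 - 295020/60227 = -4600789/361362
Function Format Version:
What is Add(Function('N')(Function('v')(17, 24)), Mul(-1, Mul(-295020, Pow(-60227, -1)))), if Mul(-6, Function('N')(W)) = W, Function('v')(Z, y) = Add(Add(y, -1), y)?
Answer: Rational(-4600789, 361362) ≈ -12.732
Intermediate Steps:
Function('v')(Z, y) = Add(-1, Mul(2, y)) (Function('v')(Z, y) = Add(Add(-1, y), y) = Add(-1, Mul(2, y)))
Function('N')(W) = Mul(Rational(-1, 6), W)
Add(Function('N')(Function('v')(17, 24)), Mul(-1, Mul(-295020, Pow(-60227, -1)))) = Add(Mul(Rational(-1, 6), Add(-1, Mul(2, 24))), Mul(-1, Mul(-295020, Pow(-60227, -1)))) = Add(Mul(Rational(-1, 6), Add(-1, 48)), Mul(-1, Mul(-295020, Rational(-1, 60227)))) = Add(Mul(Rational(-1, 6), 47), Mul(-1, Rational(295020, 60227))) = Add(Rational(-47, 6), Rational(-295020, 60227)) = Rational(-4600789, 361362)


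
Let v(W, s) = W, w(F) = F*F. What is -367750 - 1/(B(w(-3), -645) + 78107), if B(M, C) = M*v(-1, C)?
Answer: -28720539501/78098 ≈ -3.6775e+5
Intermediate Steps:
w(F) = F²
B(M, C) = -M (B(M, C) = M*(-1) = -M)
-367750 - 1/(B(w(-3), -645) + 78107) = -367750 - 1/(-1*(-3)² + 78107) = -367750 - 1/(-1*9 + 78107) = -367750 - 1/(-9 + 78107) = -367750 - 1/78098 = -28720539501/78098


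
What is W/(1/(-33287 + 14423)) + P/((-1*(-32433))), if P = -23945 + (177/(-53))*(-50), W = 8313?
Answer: -269559450230203/1718949 ≈ -1.5682e+8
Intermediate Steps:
P = -1260235/53 (P = -23945 + (177*(-1/53))*(-50) = -23945 - 177/53*(-50) = -23945 + 8850/53 = -1260235/53 ≈ -23778.)
W/(1/(-33287 + 14423)) + P/((-1*(-32433))) = 8313/(1/(-33287 + 14423)) - 1260235/(53*((-1*(-32433)))) = 8313/(1/(-18864)) - 1260235/53/32433 = 8313/(-1/18864) - 1260235/53*1/32433 = 8313*(-18864) - 1260235/1718949 = -156816432 - 1260235/1718949 = -269559450230203/1718949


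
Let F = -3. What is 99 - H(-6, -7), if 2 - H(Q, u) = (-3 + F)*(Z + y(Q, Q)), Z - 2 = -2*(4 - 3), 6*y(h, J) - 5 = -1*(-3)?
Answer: 89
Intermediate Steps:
y(h, J) = 4/3 (y(h, J) = ⅚ + (-1*(-3))/6 = ⅚ + (⅙)*3 = ⅚ + ½ = 4/3)
Z = 0 (Z = 2 - 2*(4 - 3) = 2 - 2*1 = 2 - 2 = 0)
H(Q, u) = 10 (H(Q, u) = 2 - (-3 - 3)*(0 + 4/3) = 2 - (-6)*4/3 = 2 - 1*(-8) = 2 + 8 = 10)
99 - H(-6, -7) = 99 - 1*10 = 99 - 10 = 89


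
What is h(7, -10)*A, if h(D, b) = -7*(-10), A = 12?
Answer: 840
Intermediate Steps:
h(D, b) = 70
h(7, -10)*A = 70*12 = 840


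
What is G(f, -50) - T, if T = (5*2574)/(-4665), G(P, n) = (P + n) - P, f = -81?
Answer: -14692/311 ≈ -47.241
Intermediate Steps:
G(P, n) = n
T = -858/311 (T = 12870*(-1/4665) = -858/311 ≈ -2.7588)
G(f, -50) - T = -50 - 1*(-858/311) = -50 + 858/311 = -14692/311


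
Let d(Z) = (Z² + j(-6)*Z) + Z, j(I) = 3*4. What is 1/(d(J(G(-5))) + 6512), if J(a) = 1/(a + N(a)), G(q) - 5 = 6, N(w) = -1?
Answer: 100/651331 ≈ 0.00015353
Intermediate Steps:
j(I) = 12
G(q) = 11 (G(q) = 5 + 6 = 11)
J(a) = 1/(-1 + a) (J(a) = 1/(a - 1) = 1/(-1 + a))
d(Z) = Z² + 13*Z (d(Z) = (Z² + 12*Z) + Z = Z² + 13*Z)
1/(d(J(G(-5))) + 6512) = 1/((13 + 1/(-1 + 11))/(-1 + 11) + 6512) = 1/((13 + 1/10)/10 + 6512) = 1/((13 + ⅒)/10 + 6512) = 1/((⅒)*(131/10) + 6512) = 1/(131/100 + 6512) = 1/(651331/100) = 100/651331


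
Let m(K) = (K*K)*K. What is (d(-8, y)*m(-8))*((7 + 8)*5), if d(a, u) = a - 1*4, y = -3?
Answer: 460800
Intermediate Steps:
m(K) = K**3 (m(K) = K**2*K = K**3)
d(a, u) = -4 + a (d(a, u) = a - 4 = -4 + a)
(d(-8, y)*m(-8))*((7 + 8)*5) = ((-4 - 8)*(-8)**3)*((7 + 8)*5) = (-12*(-512))*(15*5) = 6144*75 = 460800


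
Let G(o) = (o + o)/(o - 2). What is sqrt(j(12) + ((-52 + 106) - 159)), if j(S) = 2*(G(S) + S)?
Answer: I*sqrt(1905)/5 ≈ 8.7293*I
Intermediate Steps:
G(o) = 2*o/(-2 + o) (G(o) = (2*o)/(-2 + o) = 2*o/(-2 + o))
j(S) = 2*S + 4*S/(-2 + S) (j(S) = 2*(2*S/(-2 + S) + S) = 2*(S + 2*S/(-2 + S)) = 2*S + 4*S/(-2 + S))
sqrt(j(12) + ((-52 + 106) - 159)) = sqrt(2*12**2/(-2 + 12) + ((-52 + 106) - 159)) = sqrt(2*144/10 + (54 - 159)) = sqrt(2*144*(1/10) - 105) = sqrt(144/5 - 105) = sqrt(-381/5) = I*sqrt(1905)/5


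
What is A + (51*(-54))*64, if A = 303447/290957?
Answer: -51282613545/290957 ≈ -1.7626e+5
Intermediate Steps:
A = 303447/290957 (A = 303447*(1/290957) = 303447/290957 ≈ 1.0429)
A + (51*(-54))*64 = 303447/290957 + (51*(-54))*64 = 303447/290957 - 2754*64 = 303447/290957 - 176256 = -51282613545/290957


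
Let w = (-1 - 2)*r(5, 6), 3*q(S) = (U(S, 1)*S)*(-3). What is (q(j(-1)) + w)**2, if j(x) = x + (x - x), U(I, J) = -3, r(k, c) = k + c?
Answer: 1296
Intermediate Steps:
r(k, c) = c + k
j(x) = x (j(x) = x + 0 = x)
q(S) = 3*S (q(S) = (-3*S*(-3))/3 = (9*S)/3 = 3*S)
w = -33 (w = (-1 - 2)*(6 + 5) = -3*11 = -33)
(q(j(-1)) + w)**2 = (3*(-1) - 33)**2 = (-3 - 33)**2 = (-36)**2 = 1296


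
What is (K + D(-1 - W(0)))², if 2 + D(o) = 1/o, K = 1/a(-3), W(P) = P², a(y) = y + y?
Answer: 361/36 ≈ 10.028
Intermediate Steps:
a(y) = 2*y
K = -⅙ (K = 1/(2*(-3)) = 1/(-6) = -⅙ ≈ -0.16667)
D(o) = -2 + 1/o
(K + D(-1 - W(0)))² = (-⅙ + (-2 + 1/(-1 - 1*0²)))² = (-⅙ + (-2 + 1/(-1 - 1*0)))² = (-⅙ + (-2 + 1/(-1 + 0)))² = (-⅙ + (-2 + 1/(-1)))² = (-⅙ + (-2 - 1))² = (-⅙ - 3)² = (-19/6)² = 361/36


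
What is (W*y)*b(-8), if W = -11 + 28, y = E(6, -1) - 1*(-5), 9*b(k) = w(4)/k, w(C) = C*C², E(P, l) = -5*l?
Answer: -1360/9 ≈ -151.11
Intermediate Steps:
w(C) = C³
b(k) = 64/(9*k) (b(k) = (4³/k)/9 = (64/k)/9 = 64/(9*k))
y = 10 (y = -5*(-1) - 1*(-5) = 5 + 5 = 10)
W = 17
(W*y)*b(-8) = (17*10)*((64/9)/(-8)) = 170*((64/9)*(-⅛)) = 170*(-8/9) = -1360/9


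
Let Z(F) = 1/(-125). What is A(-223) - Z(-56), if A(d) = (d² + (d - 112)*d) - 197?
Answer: 15529626/125 ≈ 1.2424e+5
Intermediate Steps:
A(d) = -197 + d² + d*(-112 + d) (A(d) = (d² + (-112 + d)*d) - 197 = (d² + d*(-112 + d)) - 197 = -197 + d² + d*(-112 + d))
Z(F) = -1/125
A(-223) - Z(-56) = (-197 - 112*(-223) + 2*(-223)²) - 1*(-1/125) = (-197 + 24976 + 2*49729) + 1/125 = (-197 + 24976 + 99458) + 1/125 = 124237 + 1/125 = 15529626/125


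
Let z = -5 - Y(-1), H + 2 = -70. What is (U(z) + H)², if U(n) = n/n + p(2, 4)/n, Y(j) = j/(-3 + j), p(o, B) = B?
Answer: 2271049/441 ≈ 5149.8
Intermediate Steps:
H = -72 (H = -2 - 70 = -72)
Y(j) = j/(-3 + j)
z = -21/4 (z = -5 - (-1)/(-3 - 1) = -5 - (-1)/(-4) = -5 - (-1)*(-1)/4 = -5 - 1*¼ = -5 - ¼ = -21/4 ≈ -5.2500)
U(n) = 1 + 4/n (U(n) = n/n + 4/n = 1 + 4/n)
(U(z) + H)² = ((4 - 21/4)/(-21/4) - 72)² = (-4/21*(-5/4) - 72)² = (5/21 - 72)² = (-1507/21)² = 2271049/441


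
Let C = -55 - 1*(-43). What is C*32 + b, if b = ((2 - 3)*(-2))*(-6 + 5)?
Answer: -386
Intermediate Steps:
C = -12 (C = -55 + 43 = -12)
b = -2 (b = -1*(-2)*(-1) = 2*(-1) = -2)
C*32 + b = -12*32 - 2 = -384 - 2 = -386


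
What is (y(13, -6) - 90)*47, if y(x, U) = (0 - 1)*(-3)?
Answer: -4089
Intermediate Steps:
y(x, U) = 3 (y(x, U) = -1*(-3) = 3)
(y(13, -6) - 90)*47 = (3 - 90)*47 = -87*47 = -4089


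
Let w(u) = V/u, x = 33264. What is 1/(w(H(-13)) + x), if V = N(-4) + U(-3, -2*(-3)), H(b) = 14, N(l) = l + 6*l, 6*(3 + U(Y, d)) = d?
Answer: 7/232833 ≈ 3.0064e-5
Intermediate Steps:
U(Y, d) = -3 + d/6
N(l) = 7*l
V = -30 (V = 7*(-4) + (-3 + (-2*(-3))/6) = -28 + (-3 + (⅙)*6) = -28 + (-3 + 1) = -28 - 2 = -30)
w(u) = -30/u
1/(w(H(-13)) + x) = 1/(-30/14 + 33264) = 1/(-30*1/14 + 33264) = 1/(-15/7 + 33264) = 1/(232833/7) = 7/232833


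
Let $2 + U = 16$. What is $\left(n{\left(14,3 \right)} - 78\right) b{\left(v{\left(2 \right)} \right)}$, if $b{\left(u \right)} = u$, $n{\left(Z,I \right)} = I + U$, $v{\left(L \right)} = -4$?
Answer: $244$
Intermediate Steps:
$U = 14$ ($U = -2 + 16 = 14$)
$n{\left(Z,I \right)} = 14 + I$ ($n{\left(Z,I \right)} = I + 14 = 14 + I$)
$\left(n{\left(14,3 \right)} - 78\right) b{\left(v{\left(2 \right)} \right)} = \left(\left(14 + 3\right) - 78\right) \left(-4\right) = \left(17 - 78\right) \left(-4\right) = \left(-61\right) \left(-4\right) = 244$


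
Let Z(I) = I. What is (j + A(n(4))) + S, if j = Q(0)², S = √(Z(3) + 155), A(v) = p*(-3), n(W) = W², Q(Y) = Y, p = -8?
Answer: 24 + √158 ≈ 36.570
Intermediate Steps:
A(v) = 24 (A(v) = -8*(-3) = 24)
S = √158 (S = √(3 + 155) = √158 ≈ 12.570)
j = 0 (j = 0² = 0)
(j + A(n(4))) + S = (0 + 24) + √158 = 24 + √158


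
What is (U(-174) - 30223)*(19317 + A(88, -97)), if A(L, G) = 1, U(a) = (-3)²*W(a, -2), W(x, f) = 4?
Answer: -583152466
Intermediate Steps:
U(a) = 36 (U(a) = (-3)²*4 = 9*4 = 36)
(U(-174) - 30223)*(19317 + A(88, -97)) = (36 - 30223)*(19317 + 1) = -30187*19318 = -583152466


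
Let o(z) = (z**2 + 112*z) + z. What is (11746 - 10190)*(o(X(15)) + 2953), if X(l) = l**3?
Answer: 18321826868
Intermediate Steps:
o(z) = z**2 + 113*z
(11746 - 10190)*(o(X(15)) + 2953) = (11746 - 10190)*(15**3*(113 + 15**3) + 2953) = 1556*(3375*(113 + 3375) + 2953) = 1556*(3375*3488 + 2953) = 1556*(11772000 + 2953) = 1556*11774953 = 18321826868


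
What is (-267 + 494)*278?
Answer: 63106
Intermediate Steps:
(-267 + 494)*278 = 227*278 = 63106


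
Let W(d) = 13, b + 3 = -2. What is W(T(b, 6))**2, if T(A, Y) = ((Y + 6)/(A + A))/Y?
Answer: 169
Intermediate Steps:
b = -5 (b = -3 - 2 = -5)
T(A, Y) = (6 + Y)/(2*A*Y) (T(A, Y) = ((6 + Y)/((2*A)))/Y = ((6 + Y)*(1/(2*A)))/Y = ((6 + Y)/(2*A))/Y = (6 + Y)/(2*A*Y))
W(T(b, 6))**2 = 13**2 = 169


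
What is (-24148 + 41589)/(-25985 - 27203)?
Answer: -17441/53188 ≈ -0.32791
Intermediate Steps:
(-24148 + 41589)/(-25985 - 27203) = 17441/(-53188) = 17441*(-1/53188) = -17441/53188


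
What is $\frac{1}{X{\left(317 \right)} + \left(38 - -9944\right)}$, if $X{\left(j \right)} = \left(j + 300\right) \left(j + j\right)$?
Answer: $\frac{1}{401160} \approx 2.4928 \cdot 10^{-6}$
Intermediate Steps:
$X{\left(j \right)} = 2 j \left(300 + j\right)$ ($X{\left(j \right)} = \left(300 + j\right) 2 j = 2 j \left(300 + j\right)$)
$\frac{1}{X{\left(317 \right)} + \left(38 - -9944\right)} = \frac{1}{2 \cdot 317 \left(300 + 317\right) + \left(38 - -9944\right)} = \frac{1}{2 \cdot 317 \cdot 617 + \left(38 + 9944\right)} = \frac{1}{391178 + 9982} = \frac{1}{401160}$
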